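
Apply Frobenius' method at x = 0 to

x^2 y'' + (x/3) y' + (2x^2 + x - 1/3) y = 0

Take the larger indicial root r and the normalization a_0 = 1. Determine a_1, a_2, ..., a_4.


Write in Frobenius form y'' + (p(x)/x) y' + (q(x)/x^2) y = 0:
  p(x) = 1/3,  q(x) = 2x^2 + x - 1/3.
Indicial equation: r(r-1) + (1/3) r + (-1/3) = 0 -> roots r_1 = 1, r_2 = -1/3.
Take r = r_1 = 1. Let y(x) = x^r sum_{n>=0} a_n x^n with a_0 = 1.
Substitute y = x^r sum a_n x^n and match x^{r+n}. The recurrence is
  D(n) a_n + 1 a_{n-1} + 2 a_{n-2} = 0,  where D(n) = (r+n)(r+n-1) + (1/3)(r+n) + (-1/3).
  a_n = [-1 a_{n-1} - 2 a_{n-2}] / D(n).
Since the indicial polynomial factors as (r - r_1)(r - r_2), D(n) = (r_1 + n - r_1)(r_1 + n - r_2) = n(n + 4/3).
Evaluating step by step (a_0 = 1):
  n = 1: D(1) = 1(1 + 4/3) = 7/3; numerator = -1(1) = -1; a_1 = (-1)/(7/3) = -3/7
  n = 2: D(2) = 2(2 + 4/3) = 20/3; numerator = -1(-3/7) - 2(1) = -11/7; a_2 = (-11/7)/(20/3) = -33/140
  n = 3: D(3) = 3(3 + 4/3) = 13; numerator = -1(-33/140) - 2(-3/7) = 153/140; a_3 = (153/140)/(13) = 153/1820
  n = 4: D(4) = 4(4 + 4/3) = 64/3; numerator = -1(153/1820) - 2(-33/140) = 141/364; a_4 = (141/364)/(64/3) = 423/23296

r = 1; a_0 = 1; a_1 = -3/7; a_2 = -33/140; a_3 = 153/1820; a_4 = 423/23296


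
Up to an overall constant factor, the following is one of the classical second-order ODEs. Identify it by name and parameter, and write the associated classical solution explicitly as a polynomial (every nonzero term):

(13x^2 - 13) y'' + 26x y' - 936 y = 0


All three coefficients share the factor -13; dividing through by -13 gives  (1 - x^2) y'' - 2x y' + 72 y = 0.
This matches the Legendre equation (1 - x^2) y'' - 2x y' + n(n+1) y = 0 (note the -2x y' term) with n(n+1) = 72, so n = 8; the polynomial solution is P_8(x).
With y = sum_k a_k x^k, matching x^k gives (k+2)(k+1) a_{k+2} = [k(k+1) - n(n+1)] a_k = (k - 8)(k + 9) a_k. The right side vanishes at k = 8, so the series with the parity of 8 terminates at degree 8.
Standard normalization (P_n(1) = 1): leading coefficient (2n)!/(2^n (n!)^2) = 20922789888000/(256*1625702400) = 6435/128, so a_8 = 6435/128. Work downward with a_k = (k+1)(k+2) a_{k+2} / ((k - 8)(k + 9)):
  a_6 = (7)(8)(6435/128) / ((6 - 8)(6 + 9)) = (45045/16)/(-30) = -3003/32
  a_4 = (5)(6)(-3003/32) / ((4 - 8)(4 + 9)) = (-45045/16)/(-52) = 3465/64
  a_2 = (3)(4)(3465/64) / ((2 - 8)(2 + 9)) = (10395/16)/(-66) = -315/32
  a_0 = (1)(2)(-315/32) / ((0 - 8)(0 + 9)) = (-315/16)/(-72) = 35/128
Hence P_8(x) = 6435 x^8/128 - 3003 x^6/32 + 3465 x^4/64 - 315 x^2/32 + 35/128.

P_8(x); series = 6435 x^8/128 - 3003 x^6/32 + 3465 x^4/64 - 315 x^2/32 + 35/128


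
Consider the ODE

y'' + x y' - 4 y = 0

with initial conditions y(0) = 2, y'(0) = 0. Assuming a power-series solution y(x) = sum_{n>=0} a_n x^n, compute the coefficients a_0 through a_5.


Ansatz: y(x) = sum_{n>=0} a_n x^n, so y'(x) = sum_{n>=1} n a_n x^(n-1) and y''(x) = sum_{n>=2} n(n-1) a_n x^(n-2).
Substitute into P(x) y'' + Q(x) y' + R(x) y = 0 with P(x) = 1, Q(x) = x, R(x) = -4, and match powers of x.
Initial conditions: a_0 = 2, a_1 = 0.
Setting the coefficient of each power of x to zero and solving order by order (substituting the coefficients already found):
  x^0: 2 a_2 - 4 a_0 = 0  ->  2 a_2 = 4 a_0 = 8  ->  a_2 = 4
  x^1: 6 a_3 - 3 a_1 = 0  ->  6 a_3 = 3 a_1 = 0  ->  a_3 = 0
  x^2: 12 a_4 - 2 a_2 = 0  ->  12 a_4 = 2 a_2 = 8  ->  a_4 = 2/3
  x^3: 20 a_5 - a_3 = 0  ->  20 a_5 = a_3 = 0  ->  a_5 = 0
Truncated series: y(x) = 2 + 4 x^2 + (2/3) x^4 + O(x^6).

a_0 = 2; a_1 = 0; a_2 = 4; a_3 = 0; a_4 = 2/3; a_5 = 0


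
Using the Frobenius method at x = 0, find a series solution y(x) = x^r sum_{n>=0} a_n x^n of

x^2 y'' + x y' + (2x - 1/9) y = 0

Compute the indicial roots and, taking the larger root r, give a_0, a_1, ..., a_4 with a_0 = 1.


Write in Frobenius form y'' + (p(x)/x) y' + (q(x)/x^2) y = 0:
  p(x) = 1,  q(x) = 2x - 1/9.
Indicial equation: r(r-1) + (1) r + (-1/9) = 0 -> roots r_1 = 1/3, r_2 = -1/3.
Take r = r_1 = 1/3. Let y(x) = x^r sum_{n>=0} a_n x^n with a_0 = 1.
Substitute y = x^r sum a_n x^n and match x^{r+n}. The recurrence is
  D(n) a_n + 2 a_{n-1} = 0,  where D(n) = (r+n)(r+n-1) + (1)(r+n) + (-1/9).
  a_n = -2 / D(n) * a_{n-1}.
Since the indicial polynomial factors as (r - r_1)(r - r_2), D(n) = (r_1 + n - r_1)(r_1 + n - r_2) = n(n + 2/3).
Evaluating step by step (a_0 = 1):
  n = 1: D(1) = 1(1 + 2/3) = 5/3; numerator = -2(1) = -2; a_1 = (-2)/(5/3) = -6/5
  n = 2: D(2) = 2(2 + 2/3) = 16/3; numerator = -2(-6/5) = 12/5; a_2 = (12/5)/(16/3) = 9/20
  n = 3: D(3) = 3(3 + 2/3) = 11; numerator = -2(9/20) = -9/10; a_3 = (-9/10)/(11) = -9/110
  n = 4: D(4) = 4(4 + 2/3) = 56/3; numerator = -2(-9/110) = 9/55; a_4 = (9/55)/(56/3) = 27/3080

r = 1/3; a_0 = 1; a_1 = -6/5; a_2 = 9/20; a_3 = -9/110; a_4 = 27/3080


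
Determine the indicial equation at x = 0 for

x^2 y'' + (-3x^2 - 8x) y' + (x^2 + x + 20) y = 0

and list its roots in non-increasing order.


Divide by x^2 to reach normal form y'' + P_1(x) y' + P_2(x) y = 0 with P_1(x) = -3 - 8/x and P_2(x) = 1 + 1/x + 20/x^2.
x = 0 is a singular point because the y'-coefficient -3 - 8/x has a pole at x = 0 and the y-coefficient 1 + 1/x + 20/x^2 has a pole at x = 0.
It is a regular singular point because x P_1(x) = p(x) = -3x - 8 and x^2 P_2(x) = q(x) = x^2 + x + 20 are polynomials, hence analytic at x = 0.
p(0) = -8,  q(0) = 20.
Indicial equation: r(r-1) + p(0) r + q(0) = 0, i.e. r^2 + (p(0) - 1) r + q(0) = 0, i.e. r^2 - 9 r + 20 = 0.
Discriminant: (-9)^2 - 4(20) = 1, so r = (9 ± 1)/2.
Solving: r_1 = 5, r_2 = 4.

indicial: r^2 - 9 r + 20 = 0; roots r_1 = 5, r_2 = 4


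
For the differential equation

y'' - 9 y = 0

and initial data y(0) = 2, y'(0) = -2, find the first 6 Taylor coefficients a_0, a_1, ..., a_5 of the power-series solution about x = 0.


Ansatz: y(x) = sum_{n>=0} a_n x^n, so y'(x) = sum_{n>=1} n a_n x^(n-1) and y''(x) = sum_{n>=2} n(n-1) a_n x^(n-2).
Substitute into P(x) y'' + Q(x) y' + R(x) y = 0 with P(x) = 1, Q(x) = 0, R(x) = -9, and match powers of x.
Initial conditions: a_0 = 2, a_1 = -2.
Setting the coefficient of each power of x to zero and solving order by order (substituting the coefficients already found):
  x^0: 2 a_2 - 9 a_0 = 0  ->  2 a_2 = 9 a_0 = 18  ->  a_2 = 9
  x^1: 6 a_3 - 9 a_1 = 0  ->  6 a_3 = 9 a_1 = -18  ->  a_3 = -3
  x^2: 12 a_4 - 9 a_2 = 0  ->  12 a_4 = 9 a_2 = 81  ->  a_4 = 27/4
  x^3: 20 a_5 - 9 a_3 = 0  ->  20 a_5 = 9 a_3 = -27  ->  a_5 = -27/20
Truncated series: y(x) = 2 - 2 x + 9 x^2 - 3 x^3 + (27/4) x^4 - (27/20) x^5 + O(x^6).

a_0 = 2; a_1 = -2; a_2 = 9; a_3 = -3; a_4 = 27/4; a_5 = -27/20


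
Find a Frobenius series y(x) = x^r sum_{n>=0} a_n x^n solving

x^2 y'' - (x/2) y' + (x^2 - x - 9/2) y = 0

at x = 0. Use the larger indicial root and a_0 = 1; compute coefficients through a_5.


Write in Frobenius form y'' + (p(x)/x) y' + (q(x)/x^2) y = 0:
  p(x) = -1/2,  q(x) = x^2 - x - 9/2.
Indicial equation: r(r-1) + (-1/2) r + (-9/2) = 0 -> roots r_1 = 3, r_2 = -3/2.
Take r = r_1 = 3. Let y(x) = x^r sum_{n>=0} a_n x^n with a_0 = 1.
Substitute y = x^r sum a_n x^n and match x^{r+n}. The recurrence is
  D(n) a_n - 1 a_{n-1} + 1 a_{n-2} = 0,  where D(n) = (r+n)(r+n-1) + (-1/2)(r+n) + (-9/2).
  a_n = [1 a_{n-1} - 1 a_{n-2}] / D(n).
Since the indicial polynomial factors as (r - r_1)(r - r_2), D(n) = (r_1 + n - r_1)(r_1 + n - r_2) = n(n + 9/2).
Evaluating step by step (a_0 = 1):
  n = 1: D(1) = 1(1 + 9/2) = 11/2; numerator = 1(1) = 1; a_1 = (1)/(11/2) = 2/11
  n = 2: D(2) = 2(2 + 9/2) = 13; numerator = 1(2/11) - 1(1) = -9/11; a_2 = (-9/11)/(13) = -9/143
  n = 3: D(3) = 3(3 + 9/2) = 45/2; numerator = 1(-9/143) - 1(2/11) = -35/143; a_3 = (-35/143)/(45/2) = -14/1287
  n = 4: D(4) = 4(4 + 9/2) = 34; numerator = 1(-14/1287) - 1(-9/143) = 67/1287; a_4 = (67/1287)/(34) = 67/43758
  n = 5: D(5) = 5(5 + 9/2) = 95/2; numerator = 1(67/43758) - 1(-14/1287) = 181/14586; a_5 = (181/14586)/(95/2) = 181/692835

r = 3; a_0 = 1; a_1 = 2/11; a_2 = -9/143; a_3 = -14/1287; a_4 = 67/43758; a_5 = 181/692835


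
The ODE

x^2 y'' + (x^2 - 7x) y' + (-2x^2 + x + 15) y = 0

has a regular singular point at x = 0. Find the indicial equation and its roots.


Divide by x^2 to reach normal form y'' + P_1(x) y' + P_2(x) y = 0 with P_1(x) = 1 - 7/x and P_2(x) = -2 + 1/x + 15/x^2.
x = 0 is a singular point because the y'-coefficient 1 - 7/x has a pole at x = 0 and the y-coefficient -2 + 1/x + 15/x^2 has a pole at x = 0.
It is a regular singular point because x P_1(x) = p(x) = x - 7 and x^2 P_2(x) = q(x) = -2x^2 + x + 15 are polynomials, hence analytic at x = 0.
p(0) = -7,  q(0) = 15.
Indicial equation: r(r-1) + p(0) r + q(0) = 0, i.e. r^2 + (p(0) - 1) r + q(0) = 0, i.e. r^2 - 8 r + 15 = 0.
Discriminant: (-8)^2 - 4(15) = 4, so r = (8 ± 2)/2.
Solving: r_1 = 5, r_2 = 3.

indicial: r^2 - 8 r + 15 = 0; roots r_1 = 5, r_2 = 3


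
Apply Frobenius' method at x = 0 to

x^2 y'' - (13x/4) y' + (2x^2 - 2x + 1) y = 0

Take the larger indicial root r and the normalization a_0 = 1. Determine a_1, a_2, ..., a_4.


Write in Frobenius form y'' + (p(x)/x) y' + (q(x)/x^2) y = 0:
  p(x) = -13/4,  q(x) = 2x^2 - 2x + 1.
Indicial equation: r(r-1) + (-13/4) r + (1) = 0 -> roots r_1 = 4, r_2 = 1/4.
Take r = r_1 = 4. Let y(x) = x^r sum_{n>=0} a_n x^n with a_0 = 1.
Substitute y = x^r sum a_n x^n and match x^{r+n}. The recurrence is
  D(n) a_n - 2 a_{n-1} + 2 a_{n-2} = 0,  where D(n) = (r+n)(r+n-1) + (-13/4)(r+n) + (1).
  a_n = [2 a_{n-1} - 2 a_{n-2}] / D(n).
Since the indicial polynomial factors as (r - r_1)(r - r_2), D(n) = (r_1 + n - r_1)(r_1 + n - r_2) = n(n + 15/4).
Evaluating step by step (a_0 = 1):
  n = 1: D(1) = 1(1 + 15/4) = 19/4; numerator = 2(1) = 2; a_1 = (2)/(19/4) = 8/19
  n = 2: D(2) = 2(2 + 15/4) = 23/2; numerator = 2(8/19) - 2(1) = -22/19; a_2 = (-22/19)/(23/2) = -44/437
  n = 3: D(3) = 3(3 + 15/4) = 81/4; numerator = 2(-44/437) - 2(8/19) = -24/23; a_3 = (-24/23)/(81/4) = -32/621
  n = 4: D(4) = 4(4 + 15/4) = 31; numerator = 2(-32/621) - 2(-44/437) = 1160/11799; a_4 = (1160/11799)/(31) = 1160/365769

r = 4; a_0 = 1; a_1 = 8/19; a_2 = -44/437; a_3 = -32/621; a_4 = 1160/365769


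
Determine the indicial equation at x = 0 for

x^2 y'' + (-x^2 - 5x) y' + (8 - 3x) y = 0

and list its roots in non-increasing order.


Divide by x^2 to reach normal form y'' + P_1(x) y' + P_2(x) y = 0 with P_1(x) = -1 - 5/x and P_2(x) = -3/x + 8/x^2.
x = 0 is a singular point because the y'-coefficient -1 - 5/x has a pole at x = 0 and the y-coefficient -3/x + 8/x^2 has a pole at x = 0.
It is a regular singular point because x P_1(x) = p(x) = -x - 5 and x^2 P_2(x) = q(x) = 8 - 3x are polynomials, hence analytic at x = 0.
p(0) = -5,  q(0) = 8.
Indicial equation: r(r-1) + p(0) r + q(0) = 0, i.e. r^2 + (p(0) - 1) r + q(0) = 0, i.e. r^2 - 6 r + 8 = 0.
Discriminant: (-6)^2 - 4(8) = 4, so r = (6 ± 2)/2.
Solving: r_1 = 4, r_2 = 2.

indicial: r^2 - 6 r + 8 = 0; roots r_1 = 4, r_2 = 2


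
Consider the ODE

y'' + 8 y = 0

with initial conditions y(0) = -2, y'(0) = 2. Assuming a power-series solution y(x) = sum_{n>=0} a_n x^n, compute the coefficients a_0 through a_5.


Ansatz: y(x) = sum_{n>=0} a_n x^n, so y'(x) = sum_{n>=1} n a_n x^(n-1) and y''(x) = sum_{n>=2} n(n-1) a_n x^(n-2).
Substitute into P(x) y'' + Q(x) y' + R(x) y = 0 with P(x) = 1, Q(x) = 0, R(x) = 8, and match powers of x.
Initial conditions: a_0 = -2, a_1 = 2.
Setting the coefficient of each power of x to zero and solving order by order (substituting the coefficients already found):
  x^0: 2 a_2 + 8 a_0 = 0  ->  2 a_2 = -8 a_0 = 16  ->  a_2 = 8
  x^1: 6 a_3 + 8 a_1 = 0  ->  6 a_3 = -8 a_1 = -16  ->  a_3 = -8/3
  x^2: 12 a_4 + 8 a_2 = 0  ->  12 a_4 = -8 a_2 = -64  ->  a_4 = -16/3
  x^3: 20 a_5 + 8 a_3 = 0  ->  20 a_5 = -8 a_3 = 64/3  ->  a_5 = 16/15
Truncated series: y(x) = -2 + 2 x + 8 x^2 - (8/3) x^3 - (16/3) x^4 + (16/15) x^5 + O(x^6).

a_0 = -2; a_1 = 2; a_2 = 8; a_3 = -8/3; a_4 = -16/3; a_5 = 16/15


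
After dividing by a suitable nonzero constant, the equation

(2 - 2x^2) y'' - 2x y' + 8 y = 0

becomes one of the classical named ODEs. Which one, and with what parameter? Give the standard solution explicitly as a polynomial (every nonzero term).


All three coefficients share the factor 2; dividing through by 2 gives  (1 - x^2) y'' - x y' + 4 y = 0.
This matches the Chebyshev equation (1 - x^2) y'' - x y' + n^2 y = 0 (note the -x y' term, not -2x y') with n^2 = 4, so n = 2; the polynomial solution is T_2(x).
With y = sum_k a_k x^k, matching x^k gives (k+2)(k+1) a_{k+2} = (k^2 - n^2) a_k = (k - 2)(k + 2) a_k. The right side vanishes at k = 2, so the series with the parity of 2 terminates at degree 2.
Standard normalization: leading coefficient of T_n is 2^(n-1), so a_2 = 2^1 = 2. Work downward with a_k = (k+1)(k+2) a_{k+2} / ((k - 2)(k + 2)):
  a_0 = (1)(2)(2) / ((0 - 2)(0 + 2)) = 4/(-4) = -1
Hence T_2(x) = 2 x^2 - 1.

T_2(x); series = 2 x^2 - 1


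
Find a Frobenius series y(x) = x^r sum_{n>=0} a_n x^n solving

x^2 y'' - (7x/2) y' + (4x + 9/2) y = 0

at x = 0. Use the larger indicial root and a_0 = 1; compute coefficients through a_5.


Write in Frobenius form y'' + (p(x)/x) y' + (q(x)/x^2) y = 0:
  p(x) = -7/2,  q(x) = 4x + 9/2.
Indicial equation: r(r-1) + (-7/2) r + (9/2) = 0 -> roots r_1 = 3, r_2 = 3/2.
Take r = r_1 = 3. Let y(x) = x^r sum_{n>=0} a_n x^n with a_0 = 1.
Substitute y = x^r sum a_n x^n and match x^{r+n}. The recurrence is
  D(n) a_n + 4 a_{n-1} = 0,  where D(n) = (r+n)(r+n-1) + (-7/2)(r+n) + (9/2).
  a_n = -4 / D(n) * a_{n-1}.
Since the indicial polynomial factors as (r - r_1)(r - r_2), D(n) = (r_1 + n - r_1)(r_1 + n - r_2) = n(n + 3/2).
Evaluating step by step (a_0 = 1):
  n = 1: D(1) = 1(1 + 3/2) = 5/2; numerator = -4(1) = -4; a_1 = (-4)/(5/2) = -8/5
  n = 2: D(2) = 2(2 + 3/2) = 7; numerator = -4(-8/5) = 32/5; a_2 = (32/5)/(7) = 32/35
  n = 3: D(3) = 3(3 + 3/2) = 27/2; numerator = -4(32/35) = -128/35; a_3 = (-128/35)/(27/2) = -256/945
  n = 4: D(4) = 4(4 + 3/2) = 22; numerator = -4(-256/945) = 1024/945; a_4 = (1024/945)/(22) = 512/10395
  n = 5: D(5) = 5(5 + 3/2) = 65/2; numerator = -4(512/10395) = -2048/10395; a_5 = (-2048/10395)/(65/2) = -4096/675675

r = 3; a_0 = 1; a_1 = -8/5; a_2 = 32/35; a_3 = -256/945; a_4 = 512/10395; a_5 = -4096/675675


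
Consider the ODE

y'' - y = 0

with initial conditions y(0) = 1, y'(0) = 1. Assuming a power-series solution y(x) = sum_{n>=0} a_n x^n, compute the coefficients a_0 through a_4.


Ansatz: y(x) = sum_{n>=0} a_n x^n, so y'(x) = sum_{n>=1} n a_n x^(n-1) and y''(x) = sum_{n>=2} n(n-1) a_n x^(n-2).
Substitute into P(x) y'' + Q(x) y' + R(x) y = 0 with P(x) = 1, Q(x) = 0, R(x) = -1, and match powers of x.
Initial conditions: a_0 = 1, a_1 = 1.
Setting the coefficient of each power of x to zero and solving order by order (substituting the coefficients already found):
  x^0: 2 a_2 - a_0 = 0  ->  2 a_2 = a_0 = 1  ->  a_2 = 1/2
  x^1: 6 a_3 - a_1 = 0  ->  6 a_3 = a_1 = 1  ->  a_3 = 1/6
  x^2: 12 a_4 - a_2 = 0  ->  12 a_4 = a_2 = 1/2  ->  a_4 = 1/24
Truncated series: y(x) = 1 + x + (1/2) x^2 + (1/6) x^3 + (1/24) x^4 + O(x^5).

a_0 = 1; a_1 = 1; a_2 = 1/2; a_3 = 1/6; a_4 = 1/24


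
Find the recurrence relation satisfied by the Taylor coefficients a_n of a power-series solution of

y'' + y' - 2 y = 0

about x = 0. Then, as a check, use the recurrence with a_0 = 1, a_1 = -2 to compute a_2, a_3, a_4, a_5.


Substitute y = sum_n a_n x^n.
y''(x) has coefficient (n+2)(n+1) a_{n+2} at x^n;
y'(x) has coefficient (n+1) a_{n+1} at x^n;
-2 y(x) has coefficient -2 a_n at x^n.
Matching x^n: (n+2)(n+1) a_{n+2} + (n+1) a_{n+1} - 2 a_n = 0.
Thus a_{n+2} = [-(n+1) a_{n+1} + 2 a_n] / ((n+1)(n+2)).

Check with a_0 = 1, a_1 = -2 (apply the recurrence for n = 0, 1, 2, 3): a_0 = 1, a_1 = -2, a_2 = 2, a_3 = -4/3, a_4 = 2/3, a_5 = -4/15.

a_(n+2) = [-(n+1) a_(n+1) + 2 a_n] / ((n+1)(n+2)); check: a_0 = 1, a_1 = -2, a_2 = 2, a_3 = -4/3, a_4 = 2/3, a_5 = -4/15


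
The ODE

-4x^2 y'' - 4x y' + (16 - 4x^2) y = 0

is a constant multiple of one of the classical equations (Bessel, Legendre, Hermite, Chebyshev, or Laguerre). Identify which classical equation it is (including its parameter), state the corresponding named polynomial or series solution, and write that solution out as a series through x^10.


All three coefficients share the factor -4; dividing through by -4 gives  x^2 y'' + x y' + (x^2 - 4) y = 0.
This matches the Bessel equation x^2 y'' + x y' + (x^2 - nu^2) y = 0 with nu^2 = 4, so nu = 2; the solution bounded at x = 0 is J_2(x).
Frobenius at x = 0: indicial roots ±nu; for r = nu the recurrence k(k + 2nu) c_k = -c_{k-2} gives the standard series J_nu(x) = sum_{k>=0} (-1)^k / (k! (k+nu)!) (x/2)^(2k+nu). Evaluate the first 5 terms:
  k = 0: (-1)^0 / (0! * 2! * 2^2) x^2 = 1/(1*2*4) x^2 = (1/8) x^2
  k = 1: (-1)^1 / (1! * 3! * 2^4) x^4 = -1/(1*6*16) x^4 = (-1/96) x^4
  k = 2: (-1)^2 / (2! * 4! * 2^6) x^6 = 1/(2*24*64) x^6 = (1/3072) x^6
  k = 3: (-1)^3 / (3! * 5! * 2^8) x^8 = -1/(6*120*256) x^8 = (-1/184320) x^8
  k = 4: (-1)^4 / (4! * 6! * 2^10) x^10 = 1/(24*720*1024) x^10 = (1/17694720) x^10
Hence J_2(x) = x^10/17694720 - x^8/184320 + x^6/3072 - x^4/96 + x^2/8 + ....

J_2(x); series = x^10/17694720 - x^8/184320 + x^6/3072 - x^4/96 + x^2/8


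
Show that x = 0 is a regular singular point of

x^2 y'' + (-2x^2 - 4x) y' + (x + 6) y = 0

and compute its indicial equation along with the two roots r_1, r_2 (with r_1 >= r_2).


Divide by x^2 to reach normal form y'' + P_1(x) y' + P_2(x) y = 0 with P_1(x) = -2 - 4/x and P_2(x) = 1/x + 6/x^2.
x = 0 is a singular point because the y'-coefficient -2 - 4/x has a pole at x = 0 and the y-coefficient 1/x + 6/x^2 has a pole at x = 0.
It is a regular singular point because x P_1(x) = p(x) = -2x - 4 and x^2 P_2(x) = q(x) = x + 6 are polynomials, hence analytic at x = 0.
p(0) = -4,  q(0) = 6.
Indicial equation: r(r-1) + p(0) r + q(0) = 0, i.e. r^2 + (p(0) - 1) r + q(0) = 0, i.e. r^2 - 5 r + 6 = 0.
Discriminant: (-5)^2 - 4(6) = 1, so r = (5 ± 1)/2.
Solving: r_1 = 3, r_2 = 2.

indicial: r^2 - 5 r + 6 = 0; roots r_1 = 3, r_2 = 2


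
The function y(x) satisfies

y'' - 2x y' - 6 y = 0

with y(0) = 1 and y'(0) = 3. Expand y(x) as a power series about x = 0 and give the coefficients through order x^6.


Ansatz: y(x) = sum_{n>=0} a_n x^n, so y'(x) = sum_{n>=1} n a_n x^(n-1) and y''(x) = sum_{n>=2} n(n-1) a_n x^(n-2).
Substitute into P(x) y'' + Q(x) y' + R(x) y = 0 with P(x) = 1, Q(x) = -2x, R(x) = -6, and match powers of x.
Initial conditions: a_0 = 1, a_1 = 3.
Setting the coefficient of each power of x to zero and solving order by order (substituting the coefficients already found):
  x^0: 2 a_2 - 6 a_0 = 0  ->  2 a_2 = 6 a_0 = 6  ->  a_2 = 3
  x^1: 6 a_3 - 8 a_1 = 0  ->  6 a_3 = 8 a_1 = 24  ->  a_3 = 4
  x^2: 12 a_4 - 10 a_2 = 0  ->  12 a_4 = 10 a_2 = 30  ->  a_4 = 5/2
  x^3: 20 a_5 - 12 a_3 = 0  ->  20 a_5 = 12 a_3 = 48  ->  a_5 = 12/5
  x^4: 30 a_6 - 14 a_4 = 0  ->  30 a_6 = 14 a_4 = 35  ->  a_6 = 7/6
Truncated series: y(x) = 1 + 3 x + 3 x^2 + 4 x^3 + (5/2) x^4 + (12/5) x^5 + (7/6) x^6 + O(x^7).

a_0 = 1; a_1 = 3; a_2 = 3; a_3 = 4; a_4 = 5/2; a_5 = 12/5; a_6 = 7/6


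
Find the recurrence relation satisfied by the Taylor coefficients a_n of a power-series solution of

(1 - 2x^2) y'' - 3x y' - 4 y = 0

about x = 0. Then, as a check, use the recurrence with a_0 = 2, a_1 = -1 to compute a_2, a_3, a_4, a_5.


Substitute y = sum_n a_n x^n.
(1 - 2 x^2) y'' contributes (n+2)(n+1) a_{n+2} - 2 n(n-1) a_n at x^n.
-3 x y'(x) contributes -3 n a_n at x^n.
-4 y(x) contributes -4 a_n at x^n.
Matching x^n: (n+2)(n+1) a_{n+2} + (-2 n(n-1) - 3 n - 4) a_n = 0.
Thus a_{n+2} = (2 n(n-1) + 3 n + 4) / ((n+1)(n+2)) * a_n.

Check with a_0 = 2, a_1 = -1 (apply the recurrence for n = 0, 1, 2, 3): a_0 = 2, a_1 = -1, a_2 = 4, a_3 = -7/6, a_4 = 14/3, a_5 = -35/24.

a_(n+2) = (2 n(n-1) + 3 n + 4) / ((n+1)(n+2)) * a_n; check: a_0 = 2, a_1 = -1, a_2 = 4, a_3 = -7/6, a_4 = 14/3, a_5 = -35/24


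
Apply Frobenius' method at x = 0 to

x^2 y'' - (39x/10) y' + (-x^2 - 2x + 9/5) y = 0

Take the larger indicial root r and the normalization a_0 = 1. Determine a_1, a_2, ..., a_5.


Write in Frobenius form y'' + (p(x)/x) y' + (q(x)/x^2) y = 0:
  p(x) = -39/10,  q(x) = -x^2 - 2x + 9/5.
Indicial equation: r(r-1) + (-39/10) r + (9/5) = 0 -> roots r_1 = 9/2, r_2 = 2/5.
Take r = r_1 = 9/2. Let y(x) = x^r sum_{n>=0} a_n x^n with a_0 = 1.
Substitute y = x^r sum a_n x^n and match x^{r+n}. The recurrence is
  D(n) a_n - 2 a_{n-1} - 1 a_{n-2} = 0,  where D(n) = (r+n)(r+n-1) + (-39/10)(r+n) + (9/5).
  a_n = [2 a_{n-1} + 1 a_{n-2}] / D(n).
Since the indicial polynomial factors as (r - r_1)(r - r_2), D(n) = (r_1 + n - r_1)(r_1 + n - r_2) = n(n + 41/10).
Evaluating step by step (a_0 = 1):
  n = 1: D(1) = 1(1 + 41/10) = 51/10; numerator = 2(1) = 2; a_1 = (2)/(51/10) = 20/51
  n = 2: D(2) = 2(2 + 41/10) = 61/5; numerator = 2(20/51) + 1(1) = 91/51; a_2 = (91/51)/(61/5) = 455/3111
  n = 3: D(3) = 3(3 + 41/10) = 213/10; numerator = 2(455/3111) + 1(20/51) = 710/1037; a_3 = (710/1037)/(213/10) = 100/3111
  n = 4: D(4) = 4(4 + 41/10) = 162/5; numerator = 2(100/3111) + 1(455/3111) = 655/3111; a_4 = (655/3111)/(162/5) = 3275/503982
  n = 5: D(5) = 5(5 + 41/10) = 91/2; numerator = 2(3275/503982) + 1(100/3111) = 11375/251991; a_5 = (11375/251991)/(91/2) = 250/251991

r = 9/2; a_0 = 1; a_1 = 20/51; a_2 = 455/3111; a_3 = 100/3111; a_4 = 3275/503982; a_5 = 250/251991


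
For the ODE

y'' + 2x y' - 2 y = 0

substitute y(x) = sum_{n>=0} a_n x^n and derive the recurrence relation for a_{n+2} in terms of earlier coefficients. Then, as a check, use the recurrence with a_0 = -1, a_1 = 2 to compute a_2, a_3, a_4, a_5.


Substitute y = sum_n a_n x^n.
y''(x) has coefficient (n+2)(n+1) a_{n+2} at x^n;
2 x y'(x) has coefficient 2 n a_n at x^n (shift);
-2 y(x) has coefficient -2 a_n at x^n.
Matching x^n: (n+2)(n+1) a_{n+2} + (2n - 2) a_n = 0.
Thus a_{n+2} = (-2n + 2) / ((n+1)(n+2)) * a_n.

Check with a_0 = -1, a_1 = 2 (apply the recurrence for n = 0, 1, 2, 3): a_0 = -1, a_1 = 2, a_2 = -1, a_3 = 0, a_4 = 1/6, a_5 = 0.

a_(n+2) = (-2n + 2) / ((n+1)(n+2)) * a_n; check: a_0 = -1, a_1 = 2, a_2 = -1, a_3 = 0, a_4 = 1/6, a_5 = 0


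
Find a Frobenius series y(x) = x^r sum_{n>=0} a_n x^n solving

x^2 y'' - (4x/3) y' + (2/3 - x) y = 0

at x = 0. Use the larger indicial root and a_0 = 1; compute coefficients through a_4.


Write in Frobenius form y'' + (p(x)/x) y' + (q(x)/x^2) y = 0:
  p(x) = -4/3,  q(x) = 2/3 - x.
Indicial equation: r(r-1) + (-4/3) r + (2/3) = 0 -> roots r_1 = 2, r_2 = 1/3.
Take r = r_1 = 2. Let y(x) = x^r sum_{n>=0} a_n x^n with a_0 = 1.
Substitute y = x^r sum a_n x^n and match x^{r+n}. The recurrence is
  D(n) a_n - 1 a_{n-1} = 0,  where D(n) = (r+n)(r+n-1) + (-4/3)(r+n) + (2/3).
  a_n = 1 / D(n) * a_{n-1}.
Since the indicial polynomial factors as (r - r_1)(r - r_2), D(n) = (r_1 + n - r_1)(r_1 + n - r_2) = n(n + 5/3).
Evaluating step by step (a_0 = 1):
  n = 1: D(1) = 1(1 + 5/3) = 8/3; numerator = 1(1) = 1; a_1 = (1)/(8/3) = 3/8
  n = 2: D(2) = 2(2 + 5/3) = 22/3; numerator = 1(3/8) = 3/8; a_2 = (3/8)/(22/3) = 9/176
  n = 3: D(3) = 3(3 + 5/3) = 14; numerator = 1(9/176) = 9/176; a_3 = (9/176)/(14) = 9/2464
  n = 4: D(4) = 4(4 + 5/3) = 68/3; numerator = 1(9/2464) = 9/2464; a_4 = (9/2464)/(68/3) = 27/167552

r = 2; a_0 = 1; a_1 = 3/8; a_2 = 9/176; a_3 = 9/2464; a_4 = 27/167552


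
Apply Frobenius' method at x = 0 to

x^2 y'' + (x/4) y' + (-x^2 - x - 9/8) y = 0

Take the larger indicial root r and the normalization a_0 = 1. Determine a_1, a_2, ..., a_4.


Write in Frobenius form y'' + (p(x)/x) y' + (q(x)/x^2) y = 0:
  p(x) = 1/4,  q(x) = -x^2 - x - 9/8.
Indicial equation: r(r-1) + (1/4) r + (-9/8) = 0 -> roots r_1 = 3/2, r_2 = -3/4.
Take r = r_1 = 3/2. Let y(x) = x^r sum_{n>=0} a_n x^n with a_0 = 1.
Substitute y = x^r sum a_n x^n and match x^{r+n}. The recurrence is
  D(n) a_n - 1 a_{n-1} - 1 a_{n-2} = 0,  where D(n) = (r+n)(r+n-1) + (1/4)(r+n) + (-9/8).
  a_n = [1 a_{n-1} + 1 a_{n-2}] / D(n).
Since the indicial polynomial factors as (r - r_1)(r - r_2), D(n) = (r_1 + n - r_1)(r_1 + n - r_2) = n(n + 9/4).
Evaluating step by step (a_0 = 1):
  n = 1: D(1) = 1(1 + 9/4) = 13/4; numerator = 1(1) = 1; a_1 = (1)/(13/4) = 4/13
  n = 2: D(2) = 2(2 + 9/4) = 17/2; numerator = 1(4/13) + 1(1) = 17/13; a_2 = (17/13)/(17/2) = 2/13
  n = 3: D(3) = 3(3 + 9/4) = 63/4; numerator = 1(2/13) + 1(4/13) = 6/13; a_3 = (6/13)/(63/4) = 8/273
  n = 4: D(4) = 4(4 + 9/4) = 25; numerator = 1(8/273) + 1(2/13) = 50/273; a_4 = (50/273)/(25) = 2/273

r = 3/2; a_0 = 1; a_1 = 4/13; a_2 = 2/13; a_3 = 8/273; a_4 = 2/273


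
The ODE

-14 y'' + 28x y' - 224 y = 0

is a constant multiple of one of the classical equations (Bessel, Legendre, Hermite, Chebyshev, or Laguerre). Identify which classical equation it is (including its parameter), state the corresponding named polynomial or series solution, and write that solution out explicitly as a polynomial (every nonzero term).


All three coefficients share the factor -14; dividing through by -14 gives  y'' - 2x y' + 16 y = 0.
This matches the Hermite equation y'' - 2x y' + 2n y = 0 with 2n = 16, so n = 8; the polynomial solution is H_8(x).
With y = sum_k a_k x^k, matching x^k gives (k+2)(k+1) a_{k+2} = 2(k - n) a_k = 2(k - 8) a_k. The right side vanishes at k = 8, so the series with the parity of 8 terminates at degree 8.
Standard normalization: leading coefficient of H_n is 2^n, so a_8 = 2^8 = 256. Work downward with a_k = (k+1)(k+2) a_{k+2} / (2(k - n)):
  a_6 = (7)(8)(256) / (2(6 - 8)) = 14336/(-4) = -3584
  a_4 = (5)(6)(-3584) / (2(4 - 8)) = -107520/(-8) = 13440
  a_2 = (3)(4)(13440) / (2(2 - 8)) = 161280/(-12) = -13440
  a_0 = (1)(2)(-13440) / (2(0 - 8)) = -26880/(-16) = 1680
Hence H_8(x) = 256 x^8 - 3584 x^6 + 13440 x^4 - 13440 x^2 + 1680.

H_8(x); series = 256 x^8 - 3584 x^6 + 13440 x^4 - 13440 x^2 + 1680


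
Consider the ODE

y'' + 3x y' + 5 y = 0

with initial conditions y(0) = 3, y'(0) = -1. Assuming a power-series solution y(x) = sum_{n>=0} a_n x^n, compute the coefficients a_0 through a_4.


Ansatz: y(x) = sum_{n>=0} a_n x^n, so y'(x) = sum_{n>=1} n a_n x^(n-1) and y''(x) = sum_{n>=2} n(n-1) a_n x^(n-2).
Substitute into P(x) y'' + Q(x) y' + R(x) y = 0 with P(x) = 1, Q(x) = 3x, R(x) = 5, and match powers of x.
Initial conditions: a_0 = 3, a_1 = -1.
Setting the coefficient of each power of x to zero and solving order by order (substituting the coefficients already found):
  x^0: 2 a_2 + 5 a_0 = 0  ->  2 a_2 = -5 a_0 = -15  ->  a_2 = -15/2
  x^1: 6 a_3 + 8 a_1 = 0  ->  6 a_3 = -8 a_1 = 8  ->  a_3 = 4/3
  x^2: 12 a_4 + 11 a_2 = 0  ->  12 a_4 = -11 a_2 = 165/2  ->  a_4 = 55/8
Truncated series: y(x) = 3 - x - (15/2) x^2 + (4/3) x^3 + (55/8) x^4 + O(x^5).

a_0 = 3; a_1 = -1; a_2 = -15/2; a_3 = 4/3; a_4 = 55/8


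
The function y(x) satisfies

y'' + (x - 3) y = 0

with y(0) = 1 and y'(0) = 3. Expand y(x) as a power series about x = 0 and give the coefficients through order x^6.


Ansatz: y(x) = sum_{n>=0} a_n x^n, so y'(x) = sum_{n>=1} n a_n x^(n-1) and y''(x) = sum_{n>=2} n(n-1) a_n x^(n-2).
Substitute into P(x) y'' + Q(x) y' + R(x) y = 0 with P(x) = 1, Q(x) = 0, R(x) = x - 3, and match powers of x.
Initial conditions: a_0 = 1, a_1 = 3.
Setting the coefficient of each power of x to zero and solving order by order (substituting the coefficients already found):
  x^0: 2 a_2 - 3 a_0 = 0  ->  2 a_2 = 3 a_0 = 3  ->  a_2 = 3/2
  x^1: 6 a_3 - 3 a_1 + a_0 = 0  ->  6 a_3 = 3 a_1 - a_0 = 8  ->  a_3 = 4/3
  x^2: 12 a_4 - 3 a_2 + a_1 = 0  ->  12 a_4 = 3 a_2 - a_1 = 3/2  ->  a_4 = 1/8
  x^3: 20 a_5 - 3 a_3 + a_2 = 0  ->  20 a_5 = 3 a_3 - a_2 = 5/2  ->  a_5 = 1/8
  x^4: 30 a_6 - 3 a_4 + a_3 = 0  ->  30 a_6 = 3 a_4 - a_3 = -23/24  ->  a_6 = -23/720
Truncated series: y(x) = 1 + 3 x + (3/2) x^2 + (4/3) x^3 + (1/8) x^4 + (1/8) x^5 - (23/720) x^6 + O(x^7).

a_0 = 1; a_1 = 3; a_2 = 3/2; a_3 = 4/3; a_4 = 1/8; a_5 = 1/8; a_6 = -23/720


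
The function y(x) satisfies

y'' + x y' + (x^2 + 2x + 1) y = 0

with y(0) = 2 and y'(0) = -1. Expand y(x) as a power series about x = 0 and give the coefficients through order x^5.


Ansatz: y(x) = sum_{n>=0} a_n x^n, so y'(x) = sum_{n>=1} n a_n x^(n-1) and y''(x) = sum_{n>=2} n(n-1) a_n x^(n-2).
Substitute into P(x) y'' + Q(x) y' + R(x) y = 0 with P(x) = 1, Q(x) = x, R(x) = x^2 + 2x + 1, and match powers of x.
Initial conditions: a_0 = 2, a_1 = -1.
Setting the coefficient of each power of x to zero and solving order by order (substituting the coefficients already found):
  x^0: 2 a_2 + a_0 = 0  ->  2 a_2 = -a_0 = -2  ->  a_2 = -1
  x^1: 6 a_3 + 2 a_1 + 2 a_0 = 0  ->  6 a_3 = -2 a_1 - 2 a_0 = -2  ->  a_3 = -1/3
  x^2: 12 a_4 + 3 a_2 + 2 a_1 + a_0 = 0  ->  12 a_4 = -3 a_2 - 2 a_1 - a_0 = 3  ->  a_4 = 1/4
  x^3: 20 a_5 + 4 a_3 + 2 a_2 + a_1 = 0  ->  20 a_5 = -4 a_3 - 2 a_2 - a_1 = 13/3  ->  a_5 = 13/60
Truncated series: y(x) = 2 - x - x^2 - (1/3) x^3 + (1/4) x^4 + (13/60) x^5 + O(x^6).

a_0 = 2; a_1 = -1; a_2 = -1; a_3 = -1/3; a_4 = 1/4; a_5 = 13/60


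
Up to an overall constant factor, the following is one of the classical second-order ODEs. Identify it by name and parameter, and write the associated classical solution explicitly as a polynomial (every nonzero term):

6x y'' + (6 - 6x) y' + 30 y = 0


All three coefficients share the factor 6; dividing through by 6 gives  x y'' + (1 - x) y' + 5 y = 0.
This matches the Laguerre equation x y'' + (1 - x) y' + n y = 0 with n = 5; the polynomial solution is L_5(x).
With y = sum_k a_k x^k, matching x^k gives (k+1)k a_{k+1} + (k+1) a_{k+1} - k a_k + n a_k = 0, i.e. (k+1)^2 a_{k+1} = (k - n) a_k = (k - 5) a_k. The right side vanishes at k = 5, so the series terminates at degree 5.
Standard normalization L_n(0) = 1 gives a_0 = 1. Work upward with a_{k+1} = (k - 5) a_k / (k+1)^2:
  a_1 = (0 - 5)(1) / 1^2 = -5/1 = -5
  a_2 = (1 - 5)(-5) / 2^2 = 20/4 = 5
  a_3 = (2 - 5)(5) / 3^2 = -15/9 = -5/3
  a_4 = (3 - 5)(-5/3) / 4^2 = (10/3)/16 = 5/24
  a_5 = (4 - 5)(5/24) / 5^2 = (-5/24)/25 = -1/120
Hence L_5(x) = -x^5/120 + 5 x^4/24 - 5 x^3/3 + 5 x^2 - 5 x + 1.

L_5(x); series = -x^5/120 + 5 x^4/24 - 5 x^3/3 + 5 x^2 - 5 x + 1


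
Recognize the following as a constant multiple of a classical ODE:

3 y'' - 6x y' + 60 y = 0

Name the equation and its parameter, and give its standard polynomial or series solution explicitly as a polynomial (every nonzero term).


All three coefficients share the factor 3; dividing through by 3 gives  y'' - 2x y' + 20 y = 0.
This matches the Hermite equation y'' - 2x y' + 2n y = 0 with 2n = 20, so n = 10; the polynomial solution is H_10(x).
With y = sum_k a_k x^k, matching x^k gives (k+2)(k+1) a_{k+2} = 2(k - n) a_k = 2(k - 10) a_k. The right side vanishes at k = 10, so the series with the parity of 10 terminates at degree 10.
Standard normalization: leading coefficient of H_n is 2^n, so a_10 = 2^10 = 1024. Work downward with a_k = (k+1)(k+2) a_{k+2} / (2(k - n)):
  a_8 = (9)(10)(1024) / (2(8 - 10)) = 92160/(-4) = -23040
  a_6 = (7)(8)(-23040) / (2(6 - 10)) = -1290240/(-8) = 161280
  a_4 = (5)(6)(161280) / (2(4 - 10)) = 4838400/(-12) = -403200
  a_2 = (3)(4)(-403200) / (2(2 - 10)) = -4838400/(-16) = 302400
  a_0 = (1)(2)(302400) / (2(0 - 10)) = 604800/(-20) = -30240
Hence H_10(x) = 1024 x^10 - 23040 x^8 + 161280 x^6 - 403200 x^4 + 302400 x^2 - 30240.

H_10(x); series = 1024 x^10 - 23040 x^8 + 161280 x^6 - 403200 x^4 + 302400 x^2 - 30240


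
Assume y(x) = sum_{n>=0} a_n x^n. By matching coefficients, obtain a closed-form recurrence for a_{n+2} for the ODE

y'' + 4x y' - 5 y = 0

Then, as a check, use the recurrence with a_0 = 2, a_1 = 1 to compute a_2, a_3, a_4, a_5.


Substitute y = sum_n a_n x^n.
y''(x) has coefficient (n+2)(n+1) a_{n+2} at x^n;
4 x y'(x) has coefficient 4 n a_n at x^n (shift);
-5 y(x) has coefficient -5 a_n at x^n.
Matching x^n: (n+2)(n+1) a_{n+2} + (4n - 5) a_n = 0.
Thus a_{n+2} = (-4n + 5) / ((n+1)(n+2)) * a_n.

Check with a_0 = 2, a_1 = 1 (apply the recurrence for n = 0, 1, 2, 3): a_0 = 2, a_1 = 1, a_2 = 5, a_3 = 1/6, a_4 = -5/4, a_5 = -7/120.

a_(n+2) = (-4n + 5) / ((n+1)(n+2)) * a_n; check: a_0 = 2, a_1 = 1, a_2 = 5, a_3 = 1/6, a_4 = -5/4, a_5 = -7/120


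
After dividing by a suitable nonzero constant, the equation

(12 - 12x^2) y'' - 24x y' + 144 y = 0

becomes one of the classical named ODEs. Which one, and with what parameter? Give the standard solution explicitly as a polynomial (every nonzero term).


All three coefficients share the factor 12; dividing through by 12 gives  (1 - x^2) y'' - 2x y' + 12 y = 0.
This matches the Legendre equation (1 - x^2) y'' - 2x y' + n(n+1) y = 0 (note the -2x y' term) with n(n+1) = 12, so n = 3; the polynomial solution is P_3(x).
With y = sum_k a_k x^k, matching x^k gives (k+2)(k+1) a_{k+2} = [k(k+1) - n(n+1)] a_k = (k - 3)(k + 4) a_k. The right side vanishes at k = 3, so the series with the parity of 3 terminates at degree 3.
Standard normalization (P_n(1) = 1): leading coefficient (2n)!/(2^n (n!)^2) = 720/(8*36) = 5/2, so a_3 = 5/2. Work downward with a_k = (k+1)(k+2) a_{k+2} / ((k - 3)(k + 4)):
  a_1 = (2)(3)(5/2) / ((1 - 3)(1 + 4)) = 15/(-10) = -3/2
Hence P_3(x) = 5 x^3/2 - 3 x/2.

P_3(x); series = 5 x^3/2 - 3 x/2


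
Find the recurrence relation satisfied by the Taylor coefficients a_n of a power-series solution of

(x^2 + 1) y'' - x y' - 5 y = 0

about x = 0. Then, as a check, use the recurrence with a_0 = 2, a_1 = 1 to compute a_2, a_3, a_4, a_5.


Substitute y = sum_n a_n x^n.
(1 + 1 x^2) y'' contributes (n+2)(n+1) a_{n+2} + n(n-1) a_n at x^n.
-x y'(x) contributes -n a_n at x^n.
-5 y(x) contributes -5 a_n at x^n.
Matching x^n: (n+2)(n+1) a_{n+2} + (n(n-1) - n - 5) a_n = 0.
Thus a_{n+2} = (-n(n-1) + n + 5) / ((n+1)(n+2)) * a_n.

Check with a_0 = 2, a_1 = 1 (apply the recurrence for n = 0, 1, 2, 3): a_0 = 2, a_1 = 1, a_2 = 5, a_3 = 1, a_4 = 25/12, a_5 = 1/10.

a_(n+2) = (-n(n-1) + n + 5) / ((n+1)(n+2)) * a_n; check: a_0 = 2, a_1 = 1, a_2 = 5, a_3 = 1, a_4 = 25/12, a_5 = 1/10


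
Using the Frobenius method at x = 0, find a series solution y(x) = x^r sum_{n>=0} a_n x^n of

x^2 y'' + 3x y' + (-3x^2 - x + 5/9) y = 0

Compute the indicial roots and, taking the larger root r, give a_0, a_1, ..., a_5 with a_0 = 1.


Write in Frobenius form y'' + (p(x)/x) y' + (q(x)/x^2) y = 0:
  p(x) = 3,  q(x) = -3x^2 - x + 5/9.
Indicial equation: r(r-1) + (3) r + (5/9) = 0 -> roots r_1 = -1/3, r_2 = -5/3.
Take r = r_1 = -1/3. Let y(x) = x^r sum_{n>=0} a_n x^n with a_0 = 1.
Substitute y = x^r sum a_n x^n and match x^{r+n}. The recurrence is
  D(n) a_n - 1 a_{n-1} - 3 a_{n-2} = 0,  where D(n) = (r+n)(r+n-1) + (3)(r+n) + (5/9).
  a_n = [1 a_{n-1} + 3 a_{n-2}] / D(n).
Since the indicial polynomial factors as (r - r_1)(r - r_2), D(n) = (r_1 + n - r_1)(r_1 + n - r_2) = n(n + 4/3).
Evaluating step by step (a_0 = 1):
  n = 1: D(1) = 1(1 + 4/3) = 7/3; numerator = 1(1) = 1; a_1 = (1)/(7/3) = 3/7
  n = 2: D(2) = 2(2 + 4/3) = 20/3; numerator = 1(3/7) + 3(1) = 24/7; a_2 = (24/7)/(20/3) = 18/35
  n = 3: D(3) = 3(3 + 4/3) = 13; numerator = 1(18/35) + 3(3/7) = 9/5; a_3 = (9/5)/(13) = 9/65
  n = 4: D(4) = 4(4 + 4/3) = 64/3; numerator = 1(9/65) + 3(18/35) = 153/91; a_4 = (153/91)/(64/3) = 459/5824
  n = 5: D(5) = 5(5 + 4/3) = 95/3; numerator = 1(459/5824) + 3(9/65) = 1107/2240; a_5 = (1107/2240)/(95/3) = 3321/212800

r = -1/3; a_0 = 1; a_1 = 3/7; a_2 = 18/35; a_3 = 9/65; a_4 = 459/5824; a_5 = 3321/212800


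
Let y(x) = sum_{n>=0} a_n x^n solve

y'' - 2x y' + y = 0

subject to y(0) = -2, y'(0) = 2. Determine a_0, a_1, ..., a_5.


Ansatz: y(x) = sum_{n>=0} a_n x^n, so y'(x) = sum_{n>=1} n a_n x^(n-1) and y''(x) = sum_{n>=2} n(n-1) a_n x^(n-2).
Substitute into P(x) y'' + Q(x) y' + R(x) y = 0 with P(x) = 1, Q(x) = -2x, R(x) = 1, and match powers of x.
Initial conditions: a_0 = -2, a_1 = 2.
Setting the coefficient of each power of x to zero and solving order by order (substituting the coefficients already found):
  x^0: 2 a_2 + a_0 = 0  ->  2 a_2 = -a_0 = 2  ->  a_2 = 1
  x^1: 6 a_3 - a_1 = 0  ->  6 a_3 = a_1 = 2  ->  a_3 = 1/3
  x^2: 12 a_4 - 3 a_2 = 0  ->  12 a_4 = 3 a_2 = 3  ->  a_4 = 1/4
  x^3: 20 a_5 - 5 a_3 = 0  ->  20 a_5 = 5 a_3 = 5/3  ->  a_5 = 1/12
Truncated series: y(x) = -2 + 2 x + x^2 + (1/3) x^3 + (1/4) x^4 + (1/12) x^5 + O(x^6).

a_0 = -2; a_1 = 2; a_2 = 1; a_3 = 1/3; a_4 = 1/4; a_5 = 1/12


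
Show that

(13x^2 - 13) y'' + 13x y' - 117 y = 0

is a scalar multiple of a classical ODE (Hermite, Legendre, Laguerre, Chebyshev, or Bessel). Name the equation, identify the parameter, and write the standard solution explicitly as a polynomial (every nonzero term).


All three coefficients share the factor -13; dividing through by -13 gives  (1 - x^2) y'' - x y' + 9 y = 0.
This matches the Chebyshev equation (1 - x^2) y'' - x y' + n^2 y = 0 (note the -x y' term, not -2x y') with n^2 = 9, so n = 3; the polynomial solution is T_3(x).
With y = sum_k a_k x^k, matching x^k gives (k+2)(k+1) a_{k+2} = (k^2 - n^2) a_k = (k - 3)(k + 3) a_k. The right side vanishes at k = 3, so the series with the parity of 3 terminates at degree 3.
Standard normalization: leading coefficient of T_n is 2^(n-1), so a_3 = 2^2 = 4. Work downward with a_k = (k+1)(k+2) a_{k+2} / ((k - 3)(k + 3)):
  a_1 = (2)(3)(4) / ((1 - 3)(1 + 3)) = 24/(-8) = -3
Hence T_3(x) = 4 x^3 - 3 x.

T_3(x); series = 4 x^3 - 3 x


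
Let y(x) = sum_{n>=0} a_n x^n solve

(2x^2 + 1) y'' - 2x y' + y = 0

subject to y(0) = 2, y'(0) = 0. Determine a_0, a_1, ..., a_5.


Ansatz: y(x) = sum_{n>=0} a_n x^n, so y'(x) = sum_{n>=1} n a_n x^(n-1) and y''(x) = sum_{n>=2} n(n-1) a_n x^(n-2).
Substitute into P(x) y'' + Q(x) y' + R(x) y = 0 with P(x) = 2x^2 + 1, Q(x) = -2x, R(x) = 1, and match powers of x.
Initial conditions: a_0 = 2, a_1 = 0.
Setting the coefficient of each power of x to zero and solving order by order (substituting the coefficients already found):
  x^0: 2 a_2 + a_0 = 0  ->  2 a_2 = -a_0 = -2  ->  a_2 = -1
  x^1: 6 a_3 - a_1 = 0  ->  6 a_3 = a_1 = 0  ->  a_3 = 0
  x^2: 12 a_4 + a_2 = 0  ->  12 a_4 = -a_2 = 1  ->  a_4 = 1/12
  x^3: 20 a_5 + 7 a_3 = 0  ->  20 a_5 = -7 a_3 = 0  ->  a_5 = 0
Truncated series: y(x) = 2 - x^2 + (1/12) x^4 + O(x^6).

a_0 = 2; a_1 = 0; a_2 = -1; a_3 = 0; a_4 = 1/12; a_5 = 0


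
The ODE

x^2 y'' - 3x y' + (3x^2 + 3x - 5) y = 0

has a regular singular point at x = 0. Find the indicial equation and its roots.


Divide by x^2 to reach normal form y'' + P_1(x) y' + P_2(x) y = 0 with P_1(x) = -3/x and P_2(x) = 3 + 3/x - 5/x^2.
x = 0 is a singular point because the y'-coefficient -3/x has a pole at x = 0 and the y-coefficient 3 + 3/x - 5/x^2 has a pole at x = 0.
It is a regular singular point because x P_1(x) = p(x) = -3 and x^2 P_2(x) = q(x) = 3x^2 + 3x - 5 are polynomials, hence analytic at x = 0.
p(0) = -3,  q(0) = -5.
Indicial equation: r(r-1) + p(0) r + q(0) = 0, i.e. r^2 + (p(0) - 1) r + q(0) = 0, i.e. r^2 - 4 r - 5 = 0.
Discriminant: (-4)^2 - 4(-5) = 36, so r = (4 ± 6)/2.
Solving: r_1 = 5, r_2 = -1.

indicial: r^2 - 4 r - 5 = 0; roots r_1 = 5, r_2 = -1


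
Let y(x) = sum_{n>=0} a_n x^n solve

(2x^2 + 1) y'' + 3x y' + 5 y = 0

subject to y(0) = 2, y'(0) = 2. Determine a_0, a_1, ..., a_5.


Ansatz: y(x) = sum_{n>=0} a_n x^n, so y'(x) = sum_{n>=1} n a_n x^(n-1) and y''(x) = sum_{n>=2} n(n-1) a_n x^(n-2).
Substitute into P(x) y'' + Q(x) y' + R(x) y = 0 with P(x) = 2x^2 + 1, Q(x) = 3x, R(x) = 5, and match powers of x.
Initial conditions: a_0 = 2, a_1 = 2.
Setting the coefficient of each power of x to zero and solving order by order (substituting the coefficients already found):
  x^0: 2 a_2 + 5 a_0 = 0  ->  2 a_2 = -5 a_0 = -10  ->  a_2 = -5
  x^1: 6 a_3 + 8 a_1 = 0  ->  6 a_3 = -8 a_1 = -16  ->  a_3 = -8/3
  x^2: 12 a_4 + 15 a_2 = 0  ->  12 a_4 = -15 a_2 = 75  ->  a_4 = 25/4
  x^3: 20 a_5 + 26 a_3 = 0  ->  20 a_5 = -26 a_3 = 208/3  ->  a_5 = 52/15
Truncated series: y(x) = 2 + 2 x - 5 x^2 - (8/3) x^3 + (25/4) x^4 + (52/15) x^5 + O(x^6).

a_0 = 2; a_1 = 2; a_2 = -5; a_3 = -8/3; a_4 = 25/4; a_5 = 52/15


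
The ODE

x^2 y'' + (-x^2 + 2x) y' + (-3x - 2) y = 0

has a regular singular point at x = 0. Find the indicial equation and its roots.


Divide by x^2 to reach normal form y'' + P_1(x) y' + P_2(x) y = 0 with P_1(x) = -1 + 2/x and P_2(x) = -3/x - 2/x^2.
x = 0 is a singular point because the y'-coefficient -1 + 2/x has a pole at x = 0 and the y-coefficient -3/x - 2/x^2 has a pole at x = 0.
It is a regular singular point because x P_1(x) = p(x) = 2 - x and x^2 P_2(x) = q(x) = -3x - 2 are polynomials, hence analytic at x = 0.
p(0) = 2,  q(0) = -2.
Indicial equation: r(r-1) + p(0) r + q(0) = 0, i.e. r^2 + (p(0) - 1) r + q(0) = 0, i.e. r^2 + 1 r - 2 = 0.
Discriminant: (1)^2 - 4(-2) = 9, so r = (-1 ± 3)/2.
Solving: r_1 = 1, r_2 = -2.

indicial: r^2 + 1 r - 2 = 0; roots r_1 = 1, r_2 = -2
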